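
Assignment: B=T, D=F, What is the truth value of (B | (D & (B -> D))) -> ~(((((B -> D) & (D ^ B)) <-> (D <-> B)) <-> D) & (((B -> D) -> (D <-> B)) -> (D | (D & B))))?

B -> D = T -> F = F
D & (B -> D) = F & F = F
B | (D & (B -> D)) = T | F = T
B -> D = T -> F = F
D ^ B = F ^ T = T
(B -> D) & (D ^ B) = F & T = F
D <-> B = F <-> T = F
((B -> D) & (D ^ B)) <-> (D <-> B) = F <-> F = T
(((B -> D) & (D ^ B)) <-> (D <-> B)) <-> D = T <-> F = F
B -> D = T -> F = F
D <-> B = F <-> T = F
(B -> D) -> (D <-> B) = F -> F = T
D & B = F & T = F
D | (D & B) = F | F = F
((B -> D) -> (D <-> B)) -> (D | (D & B)) = T -> F = F
((((B -> D) & (D ^ B)) <-> (D <-> B)) <-> D) & (((B -> D) -> (D <-> B)) -> (D | (D & B))) = F & F = F
~(((((B -> D) & (D ^ B)) <-> (D <-> B)) <-> D) & (((B -> D) -> (D <-> B)) -> (D | (D & B)))) = ~F = T
(B | (D & (B -> D))) -> ~(((((B -> D) & (D ^ B)) <-> (D <-> B)) <-> D) & (((B -> D) -> (D <-> B)) -> (D | (D & B)))) = T -> T = T

T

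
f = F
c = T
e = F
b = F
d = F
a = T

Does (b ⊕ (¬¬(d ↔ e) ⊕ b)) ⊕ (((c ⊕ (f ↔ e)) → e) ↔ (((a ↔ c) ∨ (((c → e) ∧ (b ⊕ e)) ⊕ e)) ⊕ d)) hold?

d ↔ e = F ↔ F = T
¬(d ↔ e) = ¬T = F
¬¬(d ↔ e) = ¬F = T
¬¬(d ↔ e) ⊕ b = T ⊕ F = T
b ⊕ (¬¬(d ↔ e) ⊕ b) = F ⊕ T = T
f ↔ e = F ↔ F = T
c ⊕ (f ↔ e) = T ⊕ T = F
(c ⊕ (f ↔ e)) → e = F → F = T
a ↔ c = T ↔ T = T
c → e = T → F = F
b ⊕ e = F ⊕ F = F
(c → e) ∧ (b ⊕ e) = F ∧ F = F
((c → e) ∧ (b ⊕ e)) ⊕ e = F ⊕ F = F
(a ↔ c) ∨ (((c → e) ∧ (b ⊕ e)) ⊕ e) = T ∨ F = T
((a ↔ c) ∨ (((c → e) ∧ (b ⊕ e)) ⊕ e)) ⊕ d = T ⊕ F = T
((c ⊕ (f ↔ e)) → e) ↔ (((a ↔ c) ∨ (((c → e) ∧ (b ⊕ e)) ⊕ e)) ⊕ d) = T ↔ T = T
(b ⊕ (¬¬(d ↔ e) ⊕ b)) ⊕ (((c ⊕ (f ↔ e)) → e) ↔ (((a ↔ c) ∨ (((c → e) ∧ (b ⊕ e)) ⊕ e)) ⊕ d)) = T ⊕ T = F

F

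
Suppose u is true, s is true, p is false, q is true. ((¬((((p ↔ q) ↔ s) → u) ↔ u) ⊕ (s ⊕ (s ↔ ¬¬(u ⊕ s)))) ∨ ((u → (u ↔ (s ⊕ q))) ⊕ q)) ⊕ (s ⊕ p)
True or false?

p ↔ q = False ↔ True = False
(p ↔ q) ↔ s = False ↔ True = False
((p ↔ q) ↔ s) → u = False → True = True
(((p ↔ q) ↔ s) → u) ↔ u = True ↔ True = True
¬((((p ↔ q) ↔ s) → u) ↔ u) = ¬True = False
u ⊕ s = True ⊕ True = False
¬(u ⊕ s) = ¬False = True
¬¬(u ⊕ s) = ¬True = False
s ↔ ¬¬(u ⊕ s) = True ↔ False = False
s ⊕ (s ↔ ¬¬(u ⊕ s)) = True ⊕ False = True
¬((((p ↔ q) ↔ s) → u) ↔ u) ⊕ (s ⊕ (s ↔ ¬¬(u ⊕ s))) = False ⊕ True = True
s ⊕ q = True ⊕ True = False
u ↔ (s ⊕ q) = True ↔ False = False
u → (u ↔ (s ⊕ q)) = True → False = False
(u → (u ↔ (s ⊕ q))) ⊕ q = False ⊕ True = True
(¬((((p ↔ q) ↔ s) → u) ↔ u) ⊕ (s ⊕ (s ↔ ¬¬(u ⊕ s)))) ∨ ((u → (u ↔ (s ⊕ q))) ⊕ q) = True ∨ True = True
s ⊕ p = True ⊕ False = True
((¬((((p ↔ q) ↔ s) → u) ↔ u) ⊕ (s ⊕ (s ↔ ¬¬(u ⊕ s)))) ∨ ((u → (u ↔ (s ⊕ q))) ⊕ q)) ⊕ (s ⊕ p) = True ⊕ True = False

False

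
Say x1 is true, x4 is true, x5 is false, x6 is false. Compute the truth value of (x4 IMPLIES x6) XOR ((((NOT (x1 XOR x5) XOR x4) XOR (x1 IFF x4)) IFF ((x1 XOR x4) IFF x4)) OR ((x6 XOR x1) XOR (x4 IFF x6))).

true

x4 IMPLIES x6 = true IMPLIES false = false
x1 XOR x5 = true XOR false = true
NOT (x1 XOR x5) = NOT true = false
NOT (x1 XOR x5) XOR x4 = false XOR true = true
x1 IFF x4 = true IFF true = true
(NOT (x1 XOR x5) XOR x4) XOR (x1 IFF x4) = true XOR true = false
x1 XOR x4 = true XOR true = false
(x1 XOR x4) IFF x4 = false IFF true = false
((NOT (x1 XOR x5) XOR x4) XOR (x1 IFF x4)) IFF ((x1 XOR x4) IFF x4) = false IFF false = true
x6 XOR x1 = false XOR true = true
x4 IFF x6 = true IFF false = false
(x6 XOR x1) XOR (x4 IFF x6) = true XOR false = true
(((NOT (x1 XOR x5) XOR x4) XOR (x1 IFF x4)) IFF ((x1 XOR x4) IFF x4)) OR ((x6 XOR x1) XOR (x4 IFF x6)) = true OR true = true
(x4 IMPLIES x6) XOR ((((NOT (x1 XOR x5) XOR x4) XOR (x1 IFF x4)) IFF ((x1 XOR x4) IFF x4)) OR ((x6 XOR x1) XOR (x4 IFF x6))) = false XOR true = true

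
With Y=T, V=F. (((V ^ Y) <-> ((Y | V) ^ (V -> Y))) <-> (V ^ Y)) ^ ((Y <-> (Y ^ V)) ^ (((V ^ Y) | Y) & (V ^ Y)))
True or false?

F

V ^ Y = F ^ T = T
Y | V = T | F = T
V -> Y = F -> T = T
(Y | V) ^ (V -> Y) = T ^ T = F
(V ^ Y) <-> ((Y | V) ^ (V -> Y)) = T <-> F = F
V ^ Y = F ^ T = T
((V ^ Y) <-> ((Y | V) ^ (V -> Y))) <-> (V ^ Y) = F <-> T = F
Y ^ V = T ^ F = T
Y <-> (Y ^ V) = T <-> T = T
V ^ Y = F ^ T = T
(V ^ Y) | Y = T | T = T
V ^ Y = F ^ T = T
((V ^ Y) | Y) & (V ^ Y) = T & T = T
(Y <-> (Y ^ V)) ^ (((V ^ Y) | Y) & (V ^ Y)) = T ^ T = F
(((V ^ Y) <-> ((Y | V) ^ (V -> Y))) <-> (V ^ Y)) ^ ((Y <-> (Y ^ V)) ^ (((V ^ Y) | Y) & (V ^ Y))) = F ^ F = F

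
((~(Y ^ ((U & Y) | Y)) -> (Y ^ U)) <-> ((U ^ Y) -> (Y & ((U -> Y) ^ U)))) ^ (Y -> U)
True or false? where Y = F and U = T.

T

U & Y = T & F = F
(U & Y) | Y = F | F = F
Y ^ ((U & Y) | Y) = F ^ F = F
~(Y ^ ((U & Y) | Y)) = ~F = T
Y ^ U = F ^ T = T
~(Y ^ ((U & Y) | Y)) -> (Y ^ U) = T -> T = T
U ^ Y = T ^ F = T
U -> Y = T -> F = F
(U -> Y) ^ U = F ^ T = T
Y & ((U -> Y) ^ U) = F & T = F
(U ^ Y) -> (Y & ((U -> Y) ^ U)) = T -> F = F
(~(Y ^ ((U & Y) | Y)) -> (Y ^ U)) <-> ((U ^ Y) -> (Y & ((U -> Y) ^ U))) = T <-> F = F
Y -> U = F -> T = T
((~(Y ^ ((U & Y) | Y)) -> (Y ^ U)) <-> ((U ^ Y) -> (Y & ((U -> Y) ^ U)))) ^ (Y -> U) = F ^ T = T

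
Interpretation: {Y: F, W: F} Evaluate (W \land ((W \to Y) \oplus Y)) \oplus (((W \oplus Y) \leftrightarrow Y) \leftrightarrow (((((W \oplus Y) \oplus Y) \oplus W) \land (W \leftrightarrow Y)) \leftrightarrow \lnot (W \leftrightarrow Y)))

W \to Y = F \to F = T
(W \to Y) \oplus Y = T \oplus F = T
W \land ((W \to Y) \oplus Y) = F \land T = F
W \oplus Y = F \oplus F = F
(W \oplus Y) \leftrightarrow Y = F \leftrightarrow F = T
W \oplus Y = F \oplus F = F
(W \oplus Y) \oplus Y = F \oplus F = F
((W \oplus Y) \oplus Y) \oplus W = F \oplus F = F
W \leftrightarrow Y = F \leftrightarrow F = T
(((W \oplus Y) \oplus Y) \oplus W) \land (W \leftrightarrow Y) = F \land T = F
W \leftrightarrow Y = F \leftrightarrow F = T
\lnot (W \leftrightarrow Y) = \lnot T = F
((((W \oplus Y) \oplus Y) \oplus W) \land (W \leftrightarrow Y)) \leftrightarrow \lnot (W \leftrightarrow Y) = F \leftrightarrow F = T
((W \oplus Y) \leftrightarrow Y) \leftrightarrow (((((W \oplus Y) \oplus Y) \oplus W) \land (W \leftrightarrow Y)) \leftrightarrow \lnot (W \leftrightarrow Y)) = T \leftrightarrow T = T
(W \land ((W \to Y) \oplus Y)) \oplus (((W \oplus Y) \leftrightarrow Y) \leftrightarrow (((((W \oplus Y) \oplus Y) \oplus W) \land (W \leftrightarrow Y)) \leftrightarrow \lnot (W \leftrightarrow Y))) = F \oplus T = T

T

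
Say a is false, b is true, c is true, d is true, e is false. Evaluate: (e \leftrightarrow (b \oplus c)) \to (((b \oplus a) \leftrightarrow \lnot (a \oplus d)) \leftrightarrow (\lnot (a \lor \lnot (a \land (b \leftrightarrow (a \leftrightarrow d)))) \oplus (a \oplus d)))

b \oplus c = \text{True} \oplus \text{True} = \text{False}
e \leftrightarrow (b \oplus c) = \text{False} \leftrightarrow \text{False} = \text{True}
b \oplus a = \text{True} \oplus \text{False} = \text{True}
a \oplus d = \text{False} \oplus \text{True} = \text{True}
\lnot (a \oplus d) = \lnot \text{True} = \text{False}
(b \oplus a) \leftrightarrow \lnot (a \oplus d) = \text{True} \leftrightarrow \text{False} = \text{False}
a \leftrightarrow d = \text{False} \leftrightarrow \text{True} = \text{False}
b \leftrightarrow (a \leftrightarrow d) = \text{True} \leftrightarrow \text{False} = \text{False}
a \land (b \leftrightarrow (a \leftrightarrow d)) = \text{False} \land \text{False} = \text{False}
\lnot (a \land (b \leftrightarrow (a \leftrightarrow d))) = \lnot \text{False} = \text{True}
a \lor \lnot (a \land (b \leftrightarrow (a \leftrightarrow d))) = \text{False} \lor \text{True} = \text{True}
\lnot (a \lor \lnot (a \land (b \leftrightarrow (a \leftrightarrow d)))) = \lnot \text{True} = \text{False}
a \oplus d = \text{False} \oplus \text{True} = \text{True}
\lnot (a \lor \lnot (a \land (b \leftrightarrow (a \leftrightarrow d)))) \oplus (a \oplus d) = \text{False} \oplus \text{True} = \text{True}
((b \oplus a) \leftrightarrow \lnot (a \oplus d)) \leftrightarrow (\lnot (a \lor \lnot (a \land (b \leftrightarrow (a \leftrightarrow d)))) \oplus (a \oplus d)) = \text{False} \leftrightarrow \text{True} = \text{False}
(e \leftrightarrow (b \oplus c)) \to (((b \oplus a) \leftrightarrow \lnot (a \oplus d)) \leftrightarrow (\lnot (a \lor \lnot (a \land (b \leftrightarrow (a \leftrightarrow d)))) \oplus (a \oplus d))) = \text{True} \to \text{False} = \text{False}

\text{False}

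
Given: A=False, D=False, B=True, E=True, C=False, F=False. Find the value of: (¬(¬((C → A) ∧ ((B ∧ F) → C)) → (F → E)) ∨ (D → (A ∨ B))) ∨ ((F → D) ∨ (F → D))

C → A = False → False = True
B ∧ F = True ∧ False = False
(B ∧ F) → C = False → False = True
(C → A) ∧ ((B ∧ F) → C) = True ∧ True = True
¬((C → A) ∧ ((B ∧ F) → C)) = ¬True = False
F → E = False → True = True
¬((C → A) ∧ ((B ∧ F) → C)) → (F → E) = False → True = True
¬(¬((C → A) ∧ ((B ∧ F) → C)) → (F → E)) = ¬True = False
A ∨ B = False ∨ True = True
D → (A ∨ B) = False → True = True
¬(¬((C → A) ∧ ((B ∧ F) → C)) → (F → E)) ∨ (D → (A ∨ B)) = False ∨ True = True
F → D = False → False = True
F → D = False → False = True
(F → D) ∨ (F → D) = True ∨ True = True
(¬(¬((C → A) ∧ ((B ∧ F) → C)) → (F → E)) ∨ (D → (A ∨ B))) ∨ ((F → D) ∨ (F → D)) = True ∨ True = True

True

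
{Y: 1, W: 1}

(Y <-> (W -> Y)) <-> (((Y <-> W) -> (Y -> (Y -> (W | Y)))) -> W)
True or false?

1

W -> Y = 1 -> 1 = 1
Y <-> (W -> Y) = 1 <-> 1 = 1
Y <-> W = 1 <-> 1 = 1
W | Y = 1 | 1 = 1
Y -> (W | Y) = 1 -> 1 = 1
Y -> (Y -> (W | Y)) = 1 -> 1 = 1
(Y <-> W) -> (Y -> (Y -> (W | Y))) = 1 -> 1 = 1
((Y <-> W) -> (Y -> (Y -> (W | Y)))) -> W = 1 -> 1 = 1
(Y <-> (W -> Y)) <-> (((Y <-> W) -> (Y -> (Y -> (W | Y)))) -> W) = 1 <-> 1 = 1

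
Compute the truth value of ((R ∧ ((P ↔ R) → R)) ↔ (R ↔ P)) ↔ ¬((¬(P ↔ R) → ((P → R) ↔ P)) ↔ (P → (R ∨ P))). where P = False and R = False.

True

Substituting P=False, R=False:
P ↔ R = False ↔ False = True
(P ↔ R) → R = True → False = False
R ∧ ((P ↔ R) → R) = False ∧ False = False
R ↔ P = False ↔ False = True
(R ∧ ((P ↔ R) → R)) ↔ (R ↔ P) = False ↔ True = False
P ↔ R = False ↔ False = True
¬(P ↔ R) = ¬True = False
P → R = False → False = True
(P → R) ↔ P = True ↔ False = False
¬(P ↔ R) → ((P → R) ↔ P) = False → False = True
R ∨ P = False ∨ False = False
P → (R ∨ P) = False → False = True
(¬(P ↔ R) → ((P → R) ↔ P)) ↔ (P → (R ∨ P)) = True ↔ True = True
¬((¬(P ↔ R) → ((P → R) ↔ P)) ↔ (P → (R ∨ P))) = ¬True = False
((R ∧ ((P ↔ R) → R)) ↔ (R ↔ P)) ↔ ¬((¬(P ↔ R) → ((P → R) ↔ P)) ↔ (P → (R ∨ P))) = False ↔ False = True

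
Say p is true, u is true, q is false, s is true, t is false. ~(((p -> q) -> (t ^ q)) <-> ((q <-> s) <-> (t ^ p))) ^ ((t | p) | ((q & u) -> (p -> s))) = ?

0

p -> q = 1 -> 0 = 0
t ^ q = 0 ^ 0 = 0
(p -> q) -> (t ^ q) = 0 -> 0 = 1
q <-> s = 0 <-> 1 = 0
t ^ p = 0 ^ 1 = 1
(q <-> s) <-> (t ^ p) = 0 <-> 1 = 0
((p -> q) -> (t ^ q)) <-> ((q <-> s) <-> (t ^ p)) = 1 <-> 0 = 0
~(((p -> q) -> (t ^ q)) <-> ((q <-> s) <-> (t ^ p))) = ~0 = 1
t | p = 0 | 1 = 1
q & u = 0 & 1 = 0
p -> s = 1 -> 1 = 1
(q & u) -> (p -> s) = 0 -> 1 = 1
(t | p) | ((q & u) -> (p -> s)) = 1 | 1 = 1
~(((p -> q) -> (t ^ q)) <-> ((q <-> s) <-> (t ^ p))) ^ ((t | p) | ((q & u) -> (p -> s))) = 1 ^ 1 = 0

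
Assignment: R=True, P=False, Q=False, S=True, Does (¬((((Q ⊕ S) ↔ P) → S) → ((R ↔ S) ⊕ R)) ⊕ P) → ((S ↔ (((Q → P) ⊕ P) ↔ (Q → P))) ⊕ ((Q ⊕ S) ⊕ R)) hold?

True

Q ⊕ S = False ⊕ True = True
(Q ⊕ S) ↔ P = True ↔ False = False
((Q ⊕ S) ↔ P) → S = False → True = True
R ↔ S = True ↔ True = True
(R ↔ S) ⊕ R = True ⊕ True = False
(((Q ⊕ S) ↔ P) → S) → ((R ↔ S) ⊕ R) = True → False = False
¬((((Q ⊕ S) ↔ P) → S) → ((R ↔ S) ⊕ R)) = ¬False = True
¬((((Q ⊕ S) ↔ P) → S) → ((R ↔ S) ⊕ R)) ⊕ P = True ⊕ False = True
Q → P = False → False = True
(Q → P) ⊕ P = True ⊕ False = True
Q → P = False → False = True
((Q → P) ⊕ P) ↔ (Q → P) = True ↔ True = True
S ↔ (((Q → P) ⊕ P) ↔ (Q → P)) = True ↔ True = True
Q ⊕ S = False ⊕ True = True
(Q ⊕ S) ⊕ R = True ⊕ True = False
(S ↔ (((Q → P) ⊕ P) ↔ (Q → P))) ⊕ ((Q ⊕ S) ⊕ R) = True ⊕ False = True
(¬((((Q ⊕ S) ↔ P) → S) → ((R ↔ S) ⊕ R)) ⊕ P) → ((S ↔ (((Q → P) ⊕ P) ↔ (Q → P))) ⊕ ((Q ⊕ S) ⊕ R)) = True → True = True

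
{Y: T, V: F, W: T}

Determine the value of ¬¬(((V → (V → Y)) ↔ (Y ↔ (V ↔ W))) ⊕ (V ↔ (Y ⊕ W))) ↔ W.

T

Substituting Y=T, V=F, W=T:
V → Y = F → T = T
V → (V → Y) = F → T = T
V ↔ W = F ↔ T = F
Y ↔ (V ↔ W) = T ↔ F = F
(V → (V → Y)) ↔ (Y ↔ (V ↔ W)) = T ↔ F = F
Y ⊕ W = T ⊕ T = F
V ↔ (Y ⊕ W) = F ↔ F = T
((V → (V → Y)) ↔ (Y ↔ (V ↔ W))) ⊕ (V ↔ (Y ⊕ W)) = F ⊕ T = T
¬(((V → (V → Y)) ↔ (Y ↔ (V ↔ W))) ⊕ (V ↔ (Y ⊕ W))) = ¬T = F
¬¬(((V → (V → Y)) ↔ (Y ↔ (V ↔ W))) ⊕ (V ↔ (Y ⊕ W))) = ¬F = T
¬¬(((V → (V → Y)) ↔ (Y ↔ (V ↔ W))) ⊕ (V ↔ (Y ⊕ W))) ↔ W = T ↔ T = T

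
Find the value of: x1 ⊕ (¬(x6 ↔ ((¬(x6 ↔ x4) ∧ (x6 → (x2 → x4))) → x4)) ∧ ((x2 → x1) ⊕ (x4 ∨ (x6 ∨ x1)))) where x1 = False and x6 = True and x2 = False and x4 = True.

x6 ↔ x4 = True ↔ True = True
¬(x6 ↔ x4) = ¬True = False
x2 → x4 = False → True = True
x6 → (x2 → x4) = True → True = True
¬(x6 ↔ x4) ∧ (x6 → (x2 → x4)) = False ∧ True = False
(¬(x6 ↔ x4) ∧ (x6 → (x2 → x4))) → x4 = False → True = True
x6 ↔ ((¬(x6 ↔ x4) ∧ (x6 → (x2 → x4))) → x4) = True ↔ True = True
¬(x6 ↔ ((¬(x6 ↔ x4) ∧ (x6 → (x2 → x4))) → x4)) = ¬True = False
x2 → x1 = False → False = True
x6 ∨ x1 = True ∨ False = True
x4 ∨ (x6 ∨ x1) = True ∨ True = True
(x2 → x1) ⊕ (x4 ∨ (x6 ∨ x1)) = True ⊕ True = False
¬(x6 ↔ ((¬(x6 ↔ x4) ∧ (x6 → (x2 → x4))) → x4)) ∧ ((x2 → x1) ⊕ (x4 ∨ (x6 ∨ x1))) = False ∧ False = False
x1 ⊕ (¬(x6 ↔ ((¬(x6 ↔ x4) ∧ (x6 → (x2 → x4))) → x4)) ∧ ((x2 → x1) ⊕ (x4 ∨ (x6 ∨ x1)))) = False ⊕ False = False

False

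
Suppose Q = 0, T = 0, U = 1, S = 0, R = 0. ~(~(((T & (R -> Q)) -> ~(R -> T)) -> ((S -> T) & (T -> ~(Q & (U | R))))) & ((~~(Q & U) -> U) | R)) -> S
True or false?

0

R -> Q = 0 -> 0 = 1
T & (R -> Q) = 0 & 1 = 0
R -> T = 0 -> 0 = 1
~(R -> T) = ~1 = 0
(T & (R -> Q)) -> ~(R -> T) = 0 -> 0 = 1
S -> T = 0 -> 0 = 1
U | R = 1 | 0 = 1
Q & (U | R) = 0 & 1 = 0
~(Q & (U | R)) = ~0 = 1
T -> ~(Q & (U | R)) = 0 -> 1 = 1
(S -> T) & (T -> ~(Q & (U | R))) = 1 & 1 = 1
((T & (R -> Q)) -> ~(R -> T)) -> ((S -> T) & (T -> ~(Q & (U | R)))) = 1 -> 1 = 1
~(((T & (R -> Q)) -> ~(R -> T)) -> ((S -> T) & (T -> ~(Q & (U | R))))) = ~1 = 0
Q & U = 0 & 1 = 0
~(Q & U) = ~0 = 1
~~(Q & U) = ~1 = 0
~~(Q & U) -> U = 0 -> 1 = 1
(~~(Q & U) -> U) | R = 1 | 0 = 1
~(((T & (R -> Q)) -> ~(R -> T)) -> ((S -> T) & (T -> ~(Q & (U | R))))) & ((~~(Q & U) -> U) | R) = 0 & 1 = 0
~(~(((T & (R -> Q)) -> ~(R -> T)) -> ((S -> T) & (T -> ~(Q & (U | R))))) & ((~~(Q & U) -> U) | R)) = ~0 = 1
~(~(((T & (R -> Q)) -> ~(R -> T)) -> ((S -> T) & (T -> ~(Q & (U | R))))) & ((~~(Q & U) -> U) | R)) -> S = 1 -> 0 = 0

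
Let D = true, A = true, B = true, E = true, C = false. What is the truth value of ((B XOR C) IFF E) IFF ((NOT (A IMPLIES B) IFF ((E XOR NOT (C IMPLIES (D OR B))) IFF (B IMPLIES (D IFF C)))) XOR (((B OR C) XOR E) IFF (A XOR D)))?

Substituting D=true, A=true, B=true, E=true, C=false:
B XOR C = true XOR false = true
(B XOR C) IFF E = true IFF true = true
A IMPLIES B = true IMPLIES true = true
NOT (A IMPLIES B) = NOT true = false
D OR B = true OR true = true
C IMPLIES (D OR B) = false IMPLIES true = true
NOT (C IMPLIES (D OR B)) = NOT true = false
E XOR NOT (C IMPLIES (D OR B)) = true XOR false = true
D IFF C = true IFF false = false
B IMPLIES (D IFF C) = true IMPLIES false = false
(E XOR NOT (C IMPLIES (D OR B))) IFF (B IMPLIES (D IFF C)) = true IFF false = false
NOT (A IMPLIES B) IFF ((E XOR NOT (C IMPLIES (D OR B))) IFF (B IMPLIES (D IFF C))) = false IFF false = true
B OR C = true OR false = true
(B OR C) XOR E = true XOR true = false
A XOR D = true XOR true = false
((B OR C) XOR E) IFF (A XOR D) = false IFF false = true
(NOT (A IMPLIES B) IFF ((E XOR NOT (C IMPLIES (D OR B))) IFF (B IMPLIES (D IFF C)))) XOR (((B OR C) XOR E) IFF (A XOR D)) = true XOR true = false
((B XOR C) IFF E) IFF ((NOT (A IMPLIES B) IFF ((E XOR NOT (C IMPLIES (D OR B))) IFF (B IMPLIES (D IFF C)))) XOR (((B OR C) XOR E) IFF (A XOR D))) = true IFF false = false

false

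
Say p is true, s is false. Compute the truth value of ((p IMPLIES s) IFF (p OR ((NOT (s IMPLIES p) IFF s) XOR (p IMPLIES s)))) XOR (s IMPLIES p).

p IMPLIES s = true IMPLIES false = false
s IMPLIES p = false IMPLIES true = true
NOT (s IMPLIES p) = NOT true = false
NOT (s IMPLIES p) IFF s = false IFF false = true
p IMPLIES s = true IMPLIES false = false
(NOT (s IMPLIES p) IFF s) XOR (p IMPLIES s) = true XOR false = true
p OR ((NOT (s IMPLIES p) IFF s) XOR (p IMPLIES s)) = true OR true = true
(p IMPLIES s) IFF (p OR ((NOT (s IMPLIES p) IFF s) XOR (p IMPLIES s))) = false IFF true = false
s IMPLIES p = false IMPLIES true = true
((p IMPLIES s) IFF (p OR ((NOT (s IMPLIES p) IFF s) XOR (p IMPLIES s)))) XOR (s IMPLIES p) = false XOR true = true

true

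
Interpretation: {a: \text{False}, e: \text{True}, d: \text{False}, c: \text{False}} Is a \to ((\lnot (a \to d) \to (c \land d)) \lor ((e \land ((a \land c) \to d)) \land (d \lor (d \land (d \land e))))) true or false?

\text{True}

Substituting a=\text{False}, e=\text{True}, d=\text{False}, c=\text{False}:
a \to d = \text{False} \to \text{False} = \text{True}
\lnot (a \to d) = \lnot \text{True} = \text{False}
c \land d = \text{False} \land \text{False} = \text{False}
\lnot (a \to d) \to (c \land d) = \text{False} \to \text{False} = \text{True}
a \land c = \text{False} \land \text{False} = \text{False}
(a \land c) \to d = \text{False} \to \text{False} = \text{True}
e \land ((a \land c) \to d) = \text{True} \land \text{True} = \text{True}
d \land e = \text{False} \land \text{True} = \text{False}
d \land (d \land e) = \text{False} \land \text{False} = \text{False}
d \lor (d \land (d \land e)) = \text{False} \lor \text{False} = \text{False}
(e \land ((a \land c) \to d)) \land (d \lor (d \land (d \land e))) = \text{True} \land \text{False} = \text{False}
(\lnot (a \to d) \to (c \land d)) \lor ((e \land ((a \land c) \to d)) \land (d \lor (d \land (d \land e)))) = \text{True} \lor \text{False} = \text{True}
a \to ((\lnot (a \to d) \to (c \land d)) \lor ((e \land ((a \land c) \to d)) \land (d \lor (d \land (d \land e))))) = \text{False} \to \text{True} = \text{True}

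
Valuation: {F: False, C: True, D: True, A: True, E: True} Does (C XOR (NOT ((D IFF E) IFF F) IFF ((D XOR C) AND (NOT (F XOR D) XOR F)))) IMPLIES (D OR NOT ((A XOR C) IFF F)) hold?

True

D IFF E = True IFF True = True
(D IFF E) IFF F = True IFF False = False
NOT ((D IFF E) IFF F) = NOT False = True
D XOR C = True XOR True = False
F XOR D = False XOR True = True
NOT (F XOR D) = NOT True = False
NOT (F XOR D) XOR F = False XOR False = False
(D XOR C) AND (NOT (F XOR D) XOR F) = False AND False = False
NOT ((D IFF E) IFF F) IFF ((D XOR C) AND (NOT (F XOR D) XOR F)) = True IFF False = False
C XOR (NOT ((D IFF E) IFF F) IFF ((D XOR C) AND (NOT (F XOR D) XOR F))) = True XOR False = True
A XOR C = True XOR True = False
(A XOR C) IFF F = False IFF False = True
NOT ((A XOR C) IFF F) = NOT True = False
D OR NOT ((A XOR C) IFF F) = True OR False = True
(C XOR (NOT ((D IFF E) IFF F) IFF ((D XOR C) AND (NOT (F XOR D) XOR F)))) IMPLIES (D OR NOT ((A XOR C) IFF F)) = True IMPLIES True = True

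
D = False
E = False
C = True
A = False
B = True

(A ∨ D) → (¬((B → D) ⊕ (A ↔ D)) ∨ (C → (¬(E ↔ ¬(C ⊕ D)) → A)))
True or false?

Substituting D=False, E=False, C=True, A=False, B=True:
A ∨ D = False ∨ False = False
B → D = True → False = False
A ↔ D = False ↔ False = True
(B → D) ⊕ (A ↔ D) = False ⊕ True = True
¬((B → D) ⊕ (A ↔ D)) = ¬True = False
C ⊕ D = True ⊕ False = True
¬(C ⊕ D) = ¬True = False
E ↔ ¬(C ⊕ D) = False ↔ False = True
¬(E ↔ ¬(C ⊕ D)) = ¬True = False
¬(E ↔ ¬(C ⊕ D)) → A = False → False = True
C → (¬(E ↔ ¬(C ⊕ D)) → A) = True → True = True
¬((B → D) ⊕ (A ↔ D)) ∨ (C → (¬(E ↔ ¬(C ⊕ D)) → A)) = False ∨ True = True
(A ∨ D) → (¬((B → D) ⊕ (A ↔ D)) ∨ (C → (¬(E ↔ ¬(C ⊕ D)) → A))) = False → True = True

True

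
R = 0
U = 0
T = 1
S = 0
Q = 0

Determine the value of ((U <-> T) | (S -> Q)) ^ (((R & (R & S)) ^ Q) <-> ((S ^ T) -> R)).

Substituting R=0, U=0, T=1, S=0, Q=0:
U <-> T = 0 <-> 1 = 0
S -> Q = 0 -> 0 = 1
(U <-> T) | (S -> Q) = 0 | 1 = 1
R & S = 0 & 0 = 0
R & (R & S) = 0 & 0 = 0
(R & (R & S)) ^ Q = 0 ^ 0 = 0
S ^ T = 0 ^ 1 = 1
(S ^ T) -> R = 1 -> 0 = 0
((R & (R & S)) ^ Q) <-> ((S ^ T) -> R) = 0 <-> 0 = 1
((U <-> T) | (S -> Q)) ^ (((R & (R & S)) ^ Q) <-> ((S ^ T) -> R)) = 1 ^ 1 = 0

0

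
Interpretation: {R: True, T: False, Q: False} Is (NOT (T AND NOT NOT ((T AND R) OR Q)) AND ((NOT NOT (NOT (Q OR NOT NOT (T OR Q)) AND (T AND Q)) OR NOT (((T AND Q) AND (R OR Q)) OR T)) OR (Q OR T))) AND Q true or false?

False

T AND R = False AND True = False
(T AND R) OR Q = False OR False = False
NOT ((T AND R) OR Q) = NOT False = True
NOT NOT ((T AND R) OR Q) = NOT True = False
T AND NOT NOT ((T AND R) OR Q) = False AND False = False
NOT (T AND NOT NOT ((T AND R) OR Q)) = NOT False = True
T OR Q = False OR False = False
NOT (T OR Q) = NOT False = True
NOT NOT (T OR Q) = NOT True = False
Q OR NOT NOT (T OR Q) = False OR False = False
NOT (Q OR NOT NOT (T OR Q)) = NOT False = True
T AND Q = False AND False = False
NOT (Q OR NOT NOT (T OR Q)) AND (T AND Q) = True AND False = False
NOT (NOT (Q OR NOT NOT (T OR Q)) AND (T AND Q)) = NOT False = True
NOT NOT (NOT (Q OR NOT NOT (T OR Q)) AND (T AND Q)) = NOT True = False
T AND Q = False AND False = False
R OR Q = True OR False = True
(T AND Q) AND (R OR Q) = False AND True = False
((T AND Q) AND (R OR Q)) OR T = False OR False = False
NOT (((T AND Q) AND (R OR Q)) OR T) = NOT False = True
NOT NOT (NOT (Q OR NOT NOT (T OR Q)) AND (T AND Q)) OR NOT (((T AND Q) AND (R OR Q)) OR T) = False OR True = True
Q OR T = False OR False = False
(NOT NOT (NOT (Q OR NOT NOT (T OR Q)) AND (T AND Q)) OR NOT (((T AND Q) AND (R OR Q)) OR T)) OR (Q OR T) = True OR False = True
NOT (T AND NOT NOT ((T AND R) OR Q)) AND ((NOT NOT (NOT (Q OR NOT NOT (T OR Q)) AND (T AND Q)) OR NOT (((T AND Q) AND (R OR Q)) OR T)) OR (Q OR T)) = True AND True = True
(NOT (T AND NOT NOT ((T AND R) OR Q)) AND ((NOT NOT (NOT (Q OR NOT NOT (T OR Q)) AND (T AND Q)) OR NOT (((T AND Q) AND (R OR Q)) OR T)) OR (Q OR T))) AND Q = True AND False = False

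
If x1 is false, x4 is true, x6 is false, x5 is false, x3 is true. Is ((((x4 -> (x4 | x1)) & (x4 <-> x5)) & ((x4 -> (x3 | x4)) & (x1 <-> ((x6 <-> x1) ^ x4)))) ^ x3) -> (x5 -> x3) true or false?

x4 | x1 = T | F = T
x4 -> (x4 | x1) = T -> T = T
x4 <-> x5 = T <-> F = F
(x4 -> (x4 | x1)) & (x4 <-> x5) = T & F = F
x3 | x4 = T | T = T
x4 -> (x3 | x4) = T -> T = T
x6 <-> x1 = F <-> F = T
(x6 <-> x1) ^ x4 = T ^ T = F
x1 <-> ((x6 <-> x1) ^ x4) = F <-> F = T
(x4 -> (x3 | x4)) & (x1 <-> ((x6 <-> x1) ^ x4)) = T & T = T
((x4 -> (x4 | x1)) & (x4 <-> x5)) & ((x4 -> (x3 | x4)) & (x1 <-> ((x6 <-> x1) ^ x4))) = F & T = F
(((x4 -> (x4 | x1)) & (x4 <-> x5)) & ((x4 -> (x3 | x4)) & (x1 <-> ((x6 <-> x1) ^ x4)))) ^ x3 = F ^ T = T
x5 -> x3 = F -> T = T
((((x4 -> (x4 | x1)) & (x4 <-> x5)) & ((x4 -> (x3 | x4)) & (x1 <-> ((x6 <-> x1) ^ x4)))) ^ x3) -> (x5 -> x3) = T -> T = T

T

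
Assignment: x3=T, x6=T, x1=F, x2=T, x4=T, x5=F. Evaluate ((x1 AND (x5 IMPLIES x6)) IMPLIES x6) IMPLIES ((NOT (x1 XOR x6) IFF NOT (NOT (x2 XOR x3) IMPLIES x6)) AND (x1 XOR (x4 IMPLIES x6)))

T

x5 IMPLIES x6 = F IMPLIES T = T
x1 AND (x5 IMPLIES x6) = F AND T = F
(x1 AND (x5 IMPLIES x6)) IMPLIES x6 = F IMPLIES T = T
x1 XOR x6 = F XOR T = T
NOT (x1 XOR x6) = NOT T = F
x2 XOR x3 = T XOR T = F
NOT (x2 XOR x3) = NOT F = T
NOT (x2 XOR x3) IMPLIES x6 = T IMPLIES T = T
NOT (NOT (x2 XOR x3) IMPLIES x6) = NOT T = F
NOT (x1 XOR x6) IFF NOT (NOT (x2 XOR x3) IMPLIES x6) = F IFF F = T
x4 IMPLIES x6 = T IMPLIES T = T
x1 XOR (x4 IMPLIES x6) = F XOR T = T
(NOT (x1 XOR x6) IFF NOT (NOT (x2 XOR x3) IMPLIES x6)) AND (x1 XOR (x4 IMPLIES x6)) = T AND T = T
((x1 AND (x5 IMPLIES x6)) IMPLIES x6) IMPLIES ((NOT (x1 XOR x6) IFF NOT (NOT (x2 XOR x3) IMPLIES x6)) AND (x1 XOR (x4 IMPLIES x6))) = T IMPLIES T = T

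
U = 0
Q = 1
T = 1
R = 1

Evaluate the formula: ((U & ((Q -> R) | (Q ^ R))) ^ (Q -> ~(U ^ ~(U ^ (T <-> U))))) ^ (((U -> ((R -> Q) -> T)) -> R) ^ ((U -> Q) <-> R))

0

Q -> R = 1 -> 1 = 1
Q ^ R = 1 ^ 1 = 0
(Q -> R) | (Q ^ R) = 1 | 0 = 1
U & ((Q -> R) | (Q ^ R)) = 0 & 1 = 0
T <-> U = 1 <-> 0 = 0
U ^ (T <-> U) = 0 ^ 0 = 0
~(U ^ (T <-> U)) = ~0 = 1
U ^ ~(U ^ (T <-> U)) = 0 ^ 1 = 1
~(U ^ ~(U ^ (T <-> U))) = ~1 = 0
Q -> ~(U ^ ~(U ^ (T <-> U))) = 1 -> 0 = 0
(U & ((Q -> R) | (Q ^ R))) ^ (Q -> ~(U ^ ~(U ^ (T <-> U)))) = 0 ^ 0 = 0
R -> Q = 1 -> 1 = 1
(R -> Q) -> T = 1 -> 1 = 1
U -> ((R -> Q) -> T) = 0 -> 1 = 1
(U -> ((R -> Q) -> T)) -> R = 1 -> 1 = 1
U -> Q = 0 -> 1 = 1
(U -> Q) <-> R = 1 <-> 1 = 1
((U -> ((R -> Q) -> T)) -> R) ^ ((U -> Q) <-> R) = 1 ^ 1 = 0
((U & ((Q -> R) | (Q ^ R))) ^ (Q -> ~(U ^ ~(U ^ (T <-> U))))) ^ (((U -> ((R -> Q) -> T)) -> R) ^ ((U -> Q) <-> R)) = 0 ^ 0 = 0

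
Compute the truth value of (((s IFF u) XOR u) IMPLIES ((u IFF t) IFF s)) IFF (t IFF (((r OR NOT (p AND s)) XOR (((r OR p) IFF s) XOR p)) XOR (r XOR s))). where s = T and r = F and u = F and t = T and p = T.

T

Substituting s=T, r=F, u=F, t=T, p=T:
s IFF u = T IFF F = F
(s IFF u) XOR u = F XOR F = F
u IFF t = F IFF T = F
(u IFF t) IFF s = F IFF T = F
((s IFF u) XOR u) IMPLIES ((u IFF t) IFF s) = F IMPLIES F = T
p AND s = T AND T = T
NOT (p AND s) = NOT T = F
r OR NOT (p AND s) = F OR F = F
r OR p = F OR T = T
(r OR p) IFF s = T IFF T = T
((r OR p) IFF s) XOR p = T XOR T = F
(r OR NOT (p AND s)) XOR (((r OR p) IFF s) XOR p) = F XOR F = F
r XOR s = F XOR T = T
((r OR NOT (p AND s)) XOR (((r OR p) IFF s) XOR p)) XOR (r XOR s) = F XOR T = T
t IFF (((r OR NOT (p AND s)) XOR (((r OR p) IFF s) XOR p)) XOR (r XOR s)) = T IFF T = T
(((s IFF u) XOR u) IMPLIES ((u IFF t) IFF s)) IFF (t IFF (((r OR NOT (p AND s)) XOR (((r OR p) IFF s) XOR p)) XOR (r XOR s))) = T IFF T = T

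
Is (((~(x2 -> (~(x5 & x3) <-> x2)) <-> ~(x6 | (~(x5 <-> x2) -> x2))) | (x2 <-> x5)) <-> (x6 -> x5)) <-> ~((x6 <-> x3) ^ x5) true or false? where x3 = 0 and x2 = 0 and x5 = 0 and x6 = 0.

x5 & x3 = 0 & 0 = 0
~(x5 & x3) = ~0 = 1
~(x5 & x3) <-> x2 = 1 <-> 0 = 0
x2 -> (~(x5 & x3) <-> x2) = 0 -> 0 = 1
~(x2 -> (~(x5 & x3) <-> x2)) = ~1 = 0
x5 <-> x2 = 0 <-> 0 = 1
~(x5 <-> x2) = ~1 = 0
~(x5 <-> x2) -> x2 = 0 -> 0 = 1
x6 | (~(x5 <-> x2) -> x2) = 0 | 1 = 1
~(x6 | (~(x5 <-> x2) -> x2)) = ~1 = 0
~(x2 -> (~(x5 & x3) <-> x2)) <-> ~(x6 | (~(x5 <-> x2) -> x2)) = 0 <-> 0 = 1
x2 <-> x5 = 0 <-> 0 = 1
(~(x2 -> (~(x5 & x3) <-> x2)) <-> ~(x6 | (~(x5 <-> x2) -> x2))) | (x2 <-> x5) = 1 | 1 = 1
x6 -> x5 = 0 -> 0 = 1
((~(x2 -> (~(x5 & x3) <-> x2)) <-> ~(x6 | (~(x5 <-> x2) -> x2))) | (x2 <-> x5)) <-> (x6 -> x5) = 1 <-> 1 = 1
x6 <-> x3 = 0 <-> 0 = 1
(x6 <-> x3) ^ x5 = 1 ^ 0 = 1
~((x6 <-> x3) ^ x5) = ~1 = 0
(((~(x2 -> (~(x5 & x3) <-> x2)) <-> ~(x6 | (~(x5 <-> x2) -> x2))) | (x2 <-> x5)) <-> (x6 -> x5)) <-> ~((x6 <-> x3) ^ x5) = 1 <-> 0 = 0

0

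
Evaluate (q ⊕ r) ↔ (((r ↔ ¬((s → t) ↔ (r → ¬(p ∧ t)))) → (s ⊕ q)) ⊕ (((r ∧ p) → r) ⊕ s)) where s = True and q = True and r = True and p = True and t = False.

Substituting s=True, q=True, r=True, p=True, t=False:
q ⊕ r = True ⊕ True = False
s → t = True → False = False
p ∧ t = True ∧ False = False
¬(p ∧ t) = ¬False = True
r → ¬(p ∧ t) = True → True = True
(s → t) ↔ (r → ¬(p ∧ t)) = False ↔ True = False
¬((s → t) ↔ (r → ¬(p ∧ t))) = ¬False = True
r ↔ ¬((s → t) ↔ (r → ¬(p ∧ t))) = True ↔ True = True
s ⊕ q = True ⊕ True = False
(r ↔ ¬((s → t) ↔ (r → ¬(p ∧ t)))) → (s ⊕ q) = True → False = False
r ∧ p = True ∧ True = True
(r ∧ p) → r = True → True = True
((r ∧ p) → r) ⊕ s = True ⊕ True = False
((r ↔ ¬((s → t) ↔ (r → ¬(p ∧ t)))) → (s ⊕ q)) ⊕ (((r ∧ p) → r) ⊕ s) = False ⊕ False = False
(q ⊕ r) ↔ (((r ↔ ¬((s → t) ↔ (r → ¬(p ∧ t)))) → (s ⊕ q)) ⊕ (((r ∧ p) → r) ⊕ s)) = False ↔ False = True

True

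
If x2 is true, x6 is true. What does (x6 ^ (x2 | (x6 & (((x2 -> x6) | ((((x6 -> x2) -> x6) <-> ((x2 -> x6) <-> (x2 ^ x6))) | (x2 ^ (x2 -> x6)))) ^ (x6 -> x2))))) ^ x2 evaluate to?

True

x2 -> x6 = True -> True = True
x6 -> x2 = True -> True = True
(x6 -> x2) -> x6 = True -> True = True
x2 -> x6 = True -> True = True
x2 ^ x6 = True ^ True = False
(x2 -> x6) <-> (x2 ^ x6) = True <-> False = False
((x6 -> x2) -> x6) <-> ((x2 -> x6) <-> (x2 ^ x6)) = True <-> False = False
x2 -> x6 = True -> True = True
x2 ^ (x2 -> x6) = True ^ True = False
(((x6 -> x2) -> x6) <-> ((x2 -> x6) <-> (x2 ^ x6))) | (x2 ^ (x2 -> x6)) = False | False = False
(x2 -> x6) | ((((x6 -> x2) -> x6) <-> ((x2 -> x6) <-> (x2 ^ x6))) | (x2 ^ (x2 -> x6))) = True | False = True
x6 -> x2 = True -> True = True
((x2 -> x6) | ((((x6 -> x2) -> x6) <-> ((x2 -> x6) <-> (x2 ^ x6))) | (x2 ^ (x2 -> x6)))) ^ (x6 -> x2) = True ^ True = False
x6 & (((x2 -> x6) | ((((x6 -> x2) -> x6) <-> ((x2 -> x6) <-> (x2 ^ x6))) | (x2 ^ (x2 -> x6)))) ^ (x6 -> x2)) = True & False = False
x2 | (x6 & (((x2 -> x6) | ((((x6 -> x2) -> x6) <-> ((x2 -> x6) <-> (x2 ^ x6))) | (x2 ^ (x2 -> x6)))) ^ (x6 -> x2))) = True | False = True
x6 ^ (x2 | (x6 & (((x2 -> x6) | ((((x6 -> x2) -> x6) <-> ((x2 -> x6) <-> (x2 ^ x6))) | (x2 ^ (x2 -> x6)))) ^ (x6 -> x2)))) = True ^ True = False
(x6 ^ (x2 | (x6 & (((x2 -> x6) | ((((x6 -> x2) -> x6) <-> ((x2 -> x6) <-> (x2 ^ x6))) | (x2 ^ (x2 -> x6)))) ^ (x6 -> x2))))) ^ x2 = False ^ True = True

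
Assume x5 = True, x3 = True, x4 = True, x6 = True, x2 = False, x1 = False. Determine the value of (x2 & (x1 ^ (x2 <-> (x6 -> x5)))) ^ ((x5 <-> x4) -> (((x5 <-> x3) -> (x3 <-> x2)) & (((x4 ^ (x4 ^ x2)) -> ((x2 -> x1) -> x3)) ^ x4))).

Substituting x5=True, x3=True, x4=True, x6=True, x2=False, x1=False:
x6 -> x5 = True -> True = True
x2 <-> (x6 -> x5) = False <-> True = False
x1 ^ (x2 <-> (x6 -> x5)) = False ^ False = False
x2 & (x1 ^ (x2 <-> (x6 -> x5))) = False & False = False
x5 <-> x4 = True <-> True = True
x5 <-> x3 = True <-> True = True
x3 <-> x2 = True <-> False = False
(x5 <-> x3) -> (x3 <-> x2) = True -> False = False
x4 ^ x2 = True ^ False = True
x4 ^ (x4 ^ x2) = True ^ True = False
x2 -> x1 = False -> False = True
(x2 -> x1) -> x3 = True -> True = True
(x4 ^ (x4 ^ x2)) -> ((x2 -> x1) -> x3) = False -> True = True
((x4 ^ (x4 ^ x2)) -> ((x2 -> x1) -> x3)) ^ x4 = True ^ True = False
((x5 <-> x3) -> (x3 <-> x2)) & (((x4 ^ (x4 ^ x2)) -> ((x2 -> x1) -> x3)) ^ x4) = False & False = False
(x5 <-> x4) -> (((x5 <-> x3) -> (x3 <-> x2)) & (((x4 ^ (x4 ^ x2)) -> ((x2 -> x1) -> x3)) ^ x4)) = True -> False = False
(x2 & (x1 ^ (x2 <-> (x6 -> x5)))) ^ ((x5 <-> x4) -> (((x5 <-> x3) -> (x3 <-> x2)) & (((x4 ^ (x4 ^ x2)) -> ((x2 -> x1) -> x3)) ^ x4))) = False ^ False = False

False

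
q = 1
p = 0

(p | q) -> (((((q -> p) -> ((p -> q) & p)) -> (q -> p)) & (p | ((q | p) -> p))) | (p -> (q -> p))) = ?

p | q = 0 | 1 = 1
q -> p = 1 -> 0 = 0
p -> q = 0 -> 1 = 1
(p -> q) & p = 1 & 0 = 0
(q -> p) -> ((p -> q) & p) = 0 -> 0 = 1
q -> p = 1 -> 0 = 0
((q -> p) -> ((p -> q) & p)) -> (q -> p) = 1 -> 0 = 0
q | p = 1 | 0 = 1
(q | p) -> p = 1 -> 0 = 0
p | ((q | p) -> p) = 0 | 0 = 0
(((q -> p) -> ((p -> q) & p)) -> (q -> p)) & (p | ((q | p) -> p)) = 0 & 0 = 0
q -> p = 1 -> 0 = 0
p -> (q -> p) = 0 -> 0 = 1
((((q -> p) -> ((p -> q) & p)) -> (q -> p)) & (p | ((q | p) -> p))) | (p -> (q -> p)) = 0 | 1 = 1
(p | q) -> (((((q -> p) -> ((p -> q) & p)) -> (q -> p)) & (p | ((q | p) -> p))) | (p -> (q -> p))) = 1 -> 1 = 1

1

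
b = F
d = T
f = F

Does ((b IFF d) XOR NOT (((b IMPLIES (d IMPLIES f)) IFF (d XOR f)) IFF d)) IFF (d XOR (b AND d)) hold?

F

Substituting b=F, d=T, f=F:
b IFF d = F IFF T = F
d IMPLIES f = T IMPLIES F = F
b IMPLIES (d IMPLIES f) = F IMPLIES F = T
d XOR f = T XOR F = T
(b IMPLIES (d IMPLIES f)) IFF (d XOR f) = T IFF T = T
((b IMPLIES (d IMPLIES f)) IFF (d XOR f)) IFF d = T IFF T = T
NOT (((b IMPLIES (d IMPLIES f)) IFF (d XOR f)) IFF d) = NOT T = F
(b IFF d) XOR NOT (((b IMPLIES (d IMPLIES f)) IFF (d XOR f)) IFF d) = F XOR F = F
b AND d = F AND T = F
d XOR (b AND d) = T XOR F = T
((b IFF d) XOR NOT (((b IMPLIES (d IMPLIES f)) IFF (d XOR f)) IFF d)) IFF (d XOR (b AND d)) = F IFF T = F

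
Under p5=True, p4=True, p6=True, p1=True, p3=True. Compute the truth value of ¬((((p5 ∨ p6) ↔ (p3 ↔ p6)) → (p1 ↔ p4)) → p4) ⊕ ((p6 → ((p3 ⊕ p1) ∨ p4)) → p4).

True

p5 ∨ p6 = True ∨ True = True
p3 ↔ p6 = True ↔ True = True
(p5 ∨ p6) ↔ (p3 ↔ p6) = True ↔ True = True
p1 ↔ p4 = True ↔ True = True
((p5 ∨ p6) ↔ (p3 ↔ p6)) → (p1 ↔ p4) = True → True = True
(((p5 ∨ p6) ↔ (p3 ↔ p6)) → (p1 ↔ p4)) → p4 = True → True = True
¬((((p5 ∨ p6) ↔ (p3 ↔ p6)) → (p1 ↔ p4)) → p4) = ¬True = False
p3 ⊕ p1 = True ⊕ True = False
(p3 ⊕ p1) ∨ p4 = False ∨ True = True
p6 → ((p3 ⊕ p1) ∨ p4) = True → True = True
(p6 → ((p3 ⊕ p1) ∨ p4)) → p4 = True → True = True
¬((((p5 ∨ p6) ↔ (p3 ↔ p6)) → (p1 ↔ p4)) → p4) ⊕ ((p6 → ((p3 ⊕ p1) ∨ p4)) → p4) = False ⊕ True = True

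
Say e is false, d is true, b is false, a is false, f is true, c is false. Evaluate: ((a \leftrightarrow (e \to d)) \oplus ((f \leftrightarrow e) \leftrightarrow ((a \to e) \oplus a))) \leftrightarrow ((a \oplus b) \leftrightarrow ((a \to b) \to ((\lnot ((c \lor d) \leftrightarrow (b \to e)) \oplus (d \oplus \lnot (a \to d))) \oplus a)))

e \to d = \text{False} \to \text{True} = \text{True}
a \leftrightarrow (e \to d) = \text{False} \leftrightarrow \text{True} = \text{False}
f \leftrightarrow e = \text{True} \leftrightarrow \text{False} = \text{False}
a \to e = \text{False} \to \text{False} = \text{True}
(a \to e) \oplus a = \text{True} \oplus \text{False} = \text{True}
(f \leftrightarrow e) \leftrightarrow ((a \to e) \oplus a) = \text{False} \leftrightarrow \text{True} = \text{False}
(a \leftrightarrow (e \to d)) \oplus ((f \leftrightarrow e) \leftrightarrow ((a \to e) \oplus a)) = \text{False} \oplus \text{False} = \text{False}
a \oplus b = \text{False} \oplus \text{False} = \text{False}
a \to b = \text{False} \to \text{False} = \text{True}
c \lor d = \text{False} \lor \text{True} = \text{True}
b \to e = \text{False} \to \text{False} = \text{True}
(c \lor d) \leftrightarrow (b \to e) = \text{True} \leftrightarrow \text{True} = \text{True}
\lnot ((c \lor d) \leftrightarrow (b \to e)) = \lnot \text{True} = \text{False}
a \to d = \text{False} \to \text{True} = \text{True}
\lnot (a \to d) = \lnot \text{True} = \text{False}
d \oplus \lnot (a \to d) = \text{True} \oplus \text{False} = \text{True}
\lnot ((c \lor d) \leftrightarrow (b \to e)) \oplus (d \oplus \lnot (a \to d)) = \text{False} \oplus \text{True} = \text{True}
(\lnot ((c \lor d) \leftrightarrow (b \to e)) \oplus (d \oplus \lnot (a \to d))) \oplus a = \text{True} \oplus \text{False} = \text{True}
(a \to b) \to ((\lnot ((c \lor d) \leftrightarrow (b \to e)) \oplus (d \oplus \lnot (a \to d))) \oplus a) = \text{True} \to \text{True} = \text{True}
(a \oplus b) \leftrightarrow ((a \to b) \to ((\lnot ((c \lor d) \leftrightarrow (b \to e)) \oplus (d \oplus \lnot (a \to d))) \oplus a)) = \text{False} \leftrightarrow \text{True} = \text{False}
((a \leftrightarrow (e \to d)) \oplus ((f \leftrightarrow e) \leftrightarrow ((a \to e) \oplus a))) \leftrightarrow ((a \oplus b) \leftrightarrow ((a \to b) \to ((\lnot ((c \lor d) \leftrightarrow (b \to e)) \oplus (d \oplus \lnot (a \to d))) \oplus a))) = \text{False} \leftrightarrow \text{False} = \text{True}

\text{True}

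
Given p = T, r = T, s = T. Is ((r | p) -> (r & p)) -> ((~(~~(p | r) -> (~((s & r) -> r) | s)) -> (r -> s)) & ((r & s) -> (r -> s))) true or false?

T

r | p = T | T = T
r & p = T & T = T
(r | p) -> (r & p) = T -> T = T
p | r = T | T = T
~(p | r) = ~T = F
~~(p | r) = ~F = T
s & r = T & T = T
(s & r) -> r = T -> T = T
~((s & r) -> r) = ~T = F
~((s & r) -> r) | s = F | T = T
~~(p | r) -> (~((s & r) -> r) | s) = T -> T = T
~(~~(p | r) -> (~((s & r) -> r) | s)) = ~T = F
r -> s = T -> T = T
~(~~(p | r) -> (~((s & r) -> r) | s)) -> (r -> s) = F -> T = T
r & s = T & T = T
r -> s = T -> T = T
(r & s) -> (r -> s) = T -> T = T
(~(~~(p | r) -> (~((s & r) -> r) | s)) -> (r -> s)) & ((r & s) -> (r -> s)) = T & T = T
((r | p) -> (r & p)) -> ((~(~~(p | r) -> (~((s & r) -> r) | s)) -> (r -> s)) & ((r & s) -> (r -> s))) = T -> T = T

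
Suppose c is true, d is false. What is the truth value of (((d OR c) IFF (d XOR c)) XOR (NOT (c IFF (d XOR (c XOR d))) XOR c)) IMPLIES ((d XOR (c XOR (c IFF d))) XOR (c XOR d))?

true

d OR c = false OR true = true
d XOR c = false XOR true = true
(d OR c) IFF (d XOR c) = true IFF true = true
c XOR d = true XOR false = true
d XOR (c XOR d) = false XOR true = true
c IFF (d XOR (c XOR d)) = true IFF true = true
NOT (c IFF (d XOR (c XOR d))) = NOT true = false
NOT (c IFF (d XOR (c XOR d))) XOR c = false XOR true = true
((d OR c) IFF (d XOR c)) XOR (NOT (c IFF (d XOR (c XOR d))) XOR c) = true XOR true = false
c IFF d = true IFF false = false
c XOR (c IFF d) = true XOR false = true
d XOR (c XOR (c IFF d)) = false XOR true = true
c XOR d = true XOR false = true
(d XOR (c XOR (c IFF d))) XOR (c XOR d) = true XOR true = false
(((d OR c) IFF (d XOR c)) XOR (NOT (c IFF (d XOR (c XOR d))) XOR c)) IMPLIES ((d XOR (c XOR (c IFF d))) XOR (c XOR d)) = false IMPLIES false = true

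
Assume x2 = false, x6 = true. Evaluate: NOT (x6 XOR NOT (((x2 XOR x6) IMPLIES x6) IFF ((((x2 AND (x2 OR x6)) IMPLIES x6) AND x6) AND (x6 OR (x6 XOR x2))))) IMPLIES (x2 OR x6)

true

x2 XOR x6 = false XOR true = true
(x2 XOR x6) IMPLIES x6 = true IMPLIES true = true
x2 OR x6 = false OR true = true
x2 AND (x2 OR x6) = false AND true = false
(x2 AND (x2 OR x6)) IMPLIES x6 = false IMPLIES true = true
((x2 AND (x2 OR x6)) IMPLIES x6) AND x6 = true AND true = true
x6 XOR x2 = true XOR false = true
x6 OR (x6 XOR x2) = true OR true = true
(((x2 AND (x2 OR x6)) IMPLIES x6) AND x6) AND (x6 OR (x6 XOR x2)) = true AND true = true
((x2 XOR x6) IMPLIES x6) IFF ((((x2 AND (x2 OR x6)) IMPLIES x6) AND x6) AND (x6 OR (x6 XOR x2))) = true IFF true = true
NOT (((x2 XOR x6) IMPLIES x6) IFF ((((x2 AND (x2 OR x6)) IMPLIES x6) AND x6) AND (x6 OR (x6 XOR x2)))) = NOT true = false
x6 XOR NOT (((x2 XOR x6) IMPLIES x6) IFF ((((x2 AND (x2 OR x6)) IMPLIES x6) AND x6) AND (x6 OR (x6 XOR x2)))) = true XOR false = true
NOT (x6 XOR NOT (((x2 XOR x6) IMPLIES x6) IFF ((((x2 AND (x2 OR x6)) IMPLIES x6) AND x6) AND (x6 OR (x6 XOR x2))))) = NOT true = false
x2 OR x6 = false OR true = true
NOT (x6 XOR NOT (((x2 XOR x6) IMPLIES x6) IFF ((((x2 AND (x2 OR x6)) IMPLIES x6) AND x6) AND (x6 OR (x6 XOR x2))))) IMPLIES (x2 OR x6) = false IMPLIES true = true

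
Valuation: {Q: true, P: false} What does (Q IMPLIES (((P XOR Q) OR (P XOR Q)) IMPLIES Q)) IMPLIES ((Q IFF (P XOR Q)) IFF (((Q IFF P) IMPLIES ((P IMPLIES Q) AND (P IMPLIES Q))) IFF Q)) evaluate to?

Substituting Q=true, P=false:
P XOR Q = false XOR true = true
P XOR Q = false XOR true = true
(P XOR Q) OR (P XOR Q) = true OR true = true
((P XOR Q) OR (P XOR Q)) IMPLIES Q = true IMPLIES true = true
Q IMPLIES (((P XOR Q) OR (P XOR Q)) IMPLIES Q) = true IMPLIES true = true
P XOR Q = false XOR true = true
Q IFF (P XOR Q) = true IFF true = true
Q IFF P = true IFF false = false
P IMPLIES Q = false IMPLIES true = true
P IMPLIES Q = false IMPLIES true = true
(P IMPLIES Q) AND (P IMPLIES Q) = true AND true = true
(Q IFF P) IMPLIES ((P IMPLIES Q) AND (P IMPLIES Q)) = false IMPLIES true = true
((Q IFF P) IMPLIES ((P IMPLIES Q) AND (P IMPLIES Q))) IFF Q = true IFF true = true
(Q IFF (P XOR Q)) IFF (((Q IFF P) IMPLIES ((P IMPLIES Q) AND (P IMPLIES Q))) IFF Q) = true IFF true = true
(Q IMPLIES (((P XOR Q) OR (P XOR Q)) IMPLIES Q)) IMPLIES ((Q IFF (P XOR Q)) IFF (((Q IFF P) IMPLIES ((P IMPLIES Q) AND (P IMPLIES Q))) IFF Q)) = true IMPLIES true = true

true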